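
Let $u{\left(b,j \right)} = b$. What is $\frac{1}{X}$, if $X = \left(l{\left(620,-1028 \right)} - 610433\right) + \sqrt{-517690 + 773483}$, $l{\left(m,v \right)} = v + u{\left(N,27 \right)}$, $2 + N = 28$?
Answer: $- \frac{611435}{373852503432} - \frac{\sqrt{255793}}{373852503432} \approx -1.6369 \cdot 10^{-6}$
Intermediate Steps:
$N = 26$ ($N = -2 + 28 = 26$)
$l{\left(m,v \right)} = 26 + v$ ($l{\left(m,v \right)} = v + 26 = 26 + v$)
$X = -611435 + \sqrt{255793}$ ($X = \left(\left(26 - 1028\right) - 610433\right) + \sqrt{-517690 + 773483} = \left(-1002 - 610433\right) + \sqrt{255793} = -611435 + \sqrt{255793} \approx -6.1093 \cdot 10^{5}$)
$\frac{1}{X} = \frac{1}{-611435 + \sqrt{255793}}$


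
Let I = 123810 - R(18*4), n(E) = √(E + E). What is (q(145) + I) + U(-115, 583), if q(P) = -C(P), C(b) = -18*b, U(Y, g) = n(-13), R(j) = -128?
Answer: 126548 + I*√26 ≈ 1.2655e+5 + 5.099*I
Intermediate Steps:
n(E) = √2*√E (n(E) = √(2*E) = √2*√E)
I = 123938 (I = 123810 - 1*(-128) = 123810 + 128 = 123938)
U(Y, g) = I*√26 (U(Y, g) = √2*√(-13) = √2*(I*√13) = I*√26)
q(P) = 18*P (q(P) = -(-18)*P = 18*P)
(q(145) + I) + U(-115, 583) = (18*145 + 123938) + I*√26 = (2610 + 123938) + I*√26 = 126548 + I*√26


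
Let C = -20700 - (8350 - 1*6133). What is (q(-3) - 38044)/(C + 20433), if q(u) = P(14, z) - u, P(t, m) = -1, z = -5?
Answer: 827/54 ≈ 15.315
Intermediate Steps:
C = -22917 (C = -20700 - (8350 - 6133) = -20700 - 1*2217 = -20700 - 2217 = -22917)
q(u) = -1 - u
(q(-3) - 38044)/(C + 20433) = ((-1 - 1*(-3)) - 38044)/(-22917 + 20433) = ((-1 + 3) - 38044)/(-2484) = (2 - 38044)*(-1/2484) = -38042*(-1/2484) = 827/54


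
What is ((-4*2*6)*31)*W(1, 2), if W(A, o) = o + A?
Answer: -4464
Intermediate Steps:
W(A, o) = A + o
((-4*2*6)*31)*W(1, 2) = ((-4*2*6)*31)*(1 + 2) = (-8*6*31)*3 = -48*31*3 = -1488*3 = -4464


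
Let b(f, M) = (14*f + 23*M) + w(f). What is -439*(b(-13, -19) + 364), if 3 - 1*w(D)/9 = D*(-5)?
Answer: 356907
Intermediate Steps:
w(D) = 27 + 45*D (w(D) = 27 - 9*D*(-5) = 27 - (-45)*D = 27 + 45*D)
b(f, M) = 27 + 23*M + 59*f (b(f, M) = (14*f + 23*M) + (27 + 45*f) = 27 + 23*M + 59*f)
-439*(b(-13, -19) + 364) = -439*((27 + 23*(-19) + 59*(-13)) + 364) = -439*((27 - 437 - 767) + 364) = -439*(-1177 + 364) = -439*(-813) = 356907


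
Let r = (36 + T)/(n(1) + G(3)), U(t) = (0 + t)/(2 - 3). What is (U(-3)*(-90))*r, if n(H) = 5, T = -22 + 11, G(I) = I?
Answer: -3375/4 ≈ -843.75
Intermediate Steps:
T = -11
U(t) = -t (U(t) = t/(-1) = t*(-1) = -t)
r = 25/8 (r = (36 - 11)/(5 + 3) = 25/8 ≈ 3.1250)
(U(-3)*(-90))*r = (-1*(-3)*(-90))*(25/8) = (3*(-90))*(25/8) = -270*25/8 = -3375/4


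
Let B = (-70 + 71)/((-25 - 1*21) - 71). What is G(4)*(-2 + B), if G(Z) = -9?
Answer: 235/13 ≈ 18.077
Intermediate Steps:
B = -1/117 (B = 1/((-25 - 21) - 71) = 1/(-46 - 71) = 1/(-117) = 1*(-1/117) = -1/117 ≈ -0.0085470)
G(4)*(-2 + B) = -9*(-2 - 1/117) = -9*(-235/117) = 235/13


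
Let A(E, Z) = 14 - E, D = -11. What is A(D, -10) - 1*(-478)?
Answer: 503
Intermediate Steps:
A(D, -10) - 1*(-478) = (14 - 1*(-11)) - 1*(-478) = (14 + 11) + 478 = 25 + 478 = 503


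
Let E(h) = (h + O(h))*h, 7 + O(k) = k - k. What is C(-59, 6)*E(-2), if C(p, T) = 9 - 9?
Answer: 0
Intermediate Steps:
O(k) = -7 (O(k) = -7 + (k - k) = -7 + 0 = -7)
E(h) = h*(-7 + h) (E(h) = (h - 7)*h = (-7 + h)*h = h*(-7 + h))
C(p, T) = 0
C(-59, 6)*E(-2) = 0*(-2*(-7 - 2)) = 0*(-2*(-9)) = 0*18 = 0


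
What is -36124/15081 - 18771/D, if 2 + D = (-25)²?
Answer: -27780973/854133 ≈ -32.525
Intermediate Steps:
D = 623 (D = -2 + (-25)² = -2 + 625 = 623)
-36124/15081 - 18771/D = -36124/15081 - 18771/623 = -36124*1/15081 - 18771*1/623 = -3284/1371 - 18771/623 = -27780973/854133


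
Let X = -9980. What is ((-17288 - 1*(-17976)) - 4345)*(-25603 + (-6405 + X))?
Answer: 153550116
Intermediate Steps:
((-17288 - 1*(-17976)) - 4345)*(-25603 + (-6405 + X)) = ((-17288 - 1*(-17976)) - 4345)*(-25603 + (-6405 - 9980)) = ((-17288 + 17976) - 4345)*(-25603 - 16385) = (688 - 4345)*(-41988) = -3657*(-41988) = 153550116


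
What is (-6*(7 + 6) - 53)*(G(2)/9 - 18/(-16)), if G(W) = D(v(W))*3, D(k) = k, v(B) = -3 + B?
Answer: -2489/24 ≈ -103.71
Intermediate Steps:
G(W) = -9 + 3*W (G(W) = (-3 + W)*3 = -9 + 3*W)
(-6*(7 + 6) - 53)*(G(2)/9 - 18/(-16)) = (-6*(7 + 6) - 53)*((-9 + 3*2)/9 - 18/(-16)) = (-6*13 - 53)*((-9 + 6)*(1/9) - 18*(-1/16)) = (-78 - 53)*(-3*1/9 + 9/8) = -131*(-1/3 + 9/8) = -131*19/24 = -2489/24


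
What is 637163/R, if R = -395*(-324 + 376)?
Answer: -637163/20540 ≈ -31.021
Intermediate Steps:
R = -20540 (R = -395*52 = -20540)
637163/R = 637163/(-20540) = 637163*(-1/20540) = -637163/20540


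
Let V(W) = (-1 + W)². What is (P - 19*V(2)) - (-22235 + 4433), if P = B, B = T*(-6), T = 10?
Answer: 17723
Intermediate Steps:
B = -60 (B = 10*(-6) = -60)
P = -60
(P - 19*V(2)) - (-22235 + 4433) = (-60 - 19*(-1 + 2)²) - (-22235 + 4433) = (-60 - 19*1²) - 1*(-17802) = (-60 - 19*1) + 17802 = (-60 - 19) + 17802 = -79 + 17802 = 17723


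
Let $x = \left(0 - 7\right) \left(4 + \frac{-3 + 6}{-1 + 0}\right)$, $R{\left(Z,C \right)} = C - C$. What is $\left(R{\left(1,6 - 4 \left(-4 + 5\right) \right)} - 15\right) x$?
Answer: $105$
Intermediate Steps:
$R{\left(Z,C \right)} = 0$
$x = -7$ ($x = - 7 \left(4 + \frac{3}{-1}\right) = - 7 \left(4 + 3 \left(-1\right)\right) = - 7 \left(4 - 3\right) = \left(-7\right) 1 = -7$)
$\left(R{\left(1,6 - 4 \left(-4 + 5\right) \right)} - 15\right) x = \left(0 - 15\right) \left(-7\right) = \left(-15\right) \left(-7\right) = 105$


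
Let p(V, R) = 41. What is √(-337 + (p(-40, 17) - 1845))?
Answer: I*√2141 ≈ 46.271*I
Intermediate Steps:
√(-337 + (p(-40, 17) - 1845)) = √(-337 + (41 - 1845)) = √(-337 - 1804) = √(-2141) = I*√2141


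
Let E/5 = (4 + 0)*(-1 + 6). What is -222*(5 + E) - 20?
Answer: -23330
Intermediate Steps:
E = 100 (E = 5*((4 + 0)*(-1 + 6)) = 5*(4*5) = 5*20 = 100)
-222*(5 + E) - 20 = -222*(5 + 100) - 20 = -222*105 - 20 = -37*630 - 20 = -23310 - 20 = -23330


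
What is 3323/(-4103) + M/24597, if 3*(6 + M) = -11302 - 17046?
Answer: -361593191/302764473 ≈ -1.1943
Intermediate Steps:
M = -28366/3 (M = -6 + (-11302 - 17046)/3 = -6 + (1/3)*(-28348) = -6 - 28348/3 = -28366/3 ≈ -9455.3)
3323/(-4103) + M/24597 = 3323/(-4103) - 28366/3/24597 = 3323*(-1/4103) - 28366/3*1/24597 = -3323/4103 - 28366/73791 = -361593191/302764473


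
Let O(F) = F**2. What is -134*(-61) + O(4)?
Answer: 8190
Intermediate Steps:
-134*(-61) + O(4) = -134*(-61) + 4**2 = 8174 + 16 = 8190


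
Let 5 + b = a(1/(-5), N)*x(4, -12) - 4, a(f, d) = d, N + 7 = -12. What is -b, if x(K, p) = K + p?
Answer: -143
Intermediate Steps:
N = -19 (N = -7 - 12 = -19)
b = 143 (b = -5 + (-19*(4 - 12) - 4) = -5 + (-19*(-8) - 4) = -5 + (152 - 4) = -5 + 148 = 143)
-b = -1*143 = -143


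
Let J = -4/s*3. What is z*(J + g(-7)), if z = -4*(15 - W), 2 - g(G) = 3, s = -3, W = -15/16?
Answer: -765/4 ≈ -191.25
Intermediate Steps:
W = -15/16 (W = -15*1/16 = -15/16 ≈ -0.93750)
J = 4 (J = -4/(-3)*3 = -4*(-1)/3*3 = -2*(-⅔)*3 = (4/3)*3 = 4)
g(G) = -1 (g(G) = 2 - 1*3 = 2 - 3 = -1)
z = -255/4 (z = -4*(15 - 1*(-15/16)) = -4*(15 + 15/16) = -4*255/16 = -255/4 ≈ -63.750)
z*(J + g(-7)) = -255*(4 - 1)/4 = -255/4*3 = -765/4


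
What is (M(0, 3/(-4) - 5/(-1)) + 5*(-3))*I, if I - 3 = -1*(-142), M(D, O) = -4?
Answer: -2755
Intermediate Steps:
I = 145 (I = 3 - 1*(-142) = 3 + 142 = 145)
(M(0, 3/(-4) - 5/(-1)) + 5*(-3))*I = (-4 + 5*(-3))*145 = (-4 - 15)*145 = -19*145 = -2755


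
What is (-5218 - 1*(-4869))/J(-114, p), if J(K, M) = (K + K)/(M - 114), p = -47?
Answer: -56189/228 ≈ -246.44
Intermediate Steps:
J(K, M) = 2*K/(-114 + M) (J(K, M) = (2*K)/(-114 + M) = 2*K/(-114 + M))
(-5218 - 1*(-4869))/J(-114, p) = (-5218 - 1*(-4869))/((2*(-114)/(-114 - 47))) = (-5218 + 4869)/((2*(-114)/(-161))) = -349/(2*(-114)*(-1/161)) = -349/228/161 = -349*161/228 = -56189/228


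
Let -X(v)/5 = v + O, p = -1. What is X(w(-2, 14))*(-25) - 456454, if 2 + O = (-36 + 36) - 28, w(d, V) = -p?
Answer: -460079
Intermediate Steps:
w(d, V) = 1 (w(d, V) = -1*(-1) = 1)
O = -30 (O = -2 + ((-36 + 36) - 28) = -2 + (0 - 28) = -2 - 28 = -30)
X(v) = 150 - 5*v (X(v) = -5*(v - 30) = -5*(-30 + v) = 150 - 5*v)
X(w(-2, 14))*(-25) - 456454 = (150 - 5*1)*(-25) - 456454 = (150 - 5)*(-25) - 456454 = 145*(-25) - 456454 = -3625 - 456454 = -460079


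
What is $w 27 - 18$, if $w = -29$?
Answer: $-801$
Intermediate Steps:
$w 27 - 18 = \left(-29\right) 27 - 18 = -783 - 18 = -801$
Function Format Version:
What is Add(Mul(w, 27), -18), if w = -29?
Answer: -801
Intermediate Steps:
Add(Mul(w, 27), -18) = Add(Mul(-29, 27), -18) = Add(-783, -18) = -801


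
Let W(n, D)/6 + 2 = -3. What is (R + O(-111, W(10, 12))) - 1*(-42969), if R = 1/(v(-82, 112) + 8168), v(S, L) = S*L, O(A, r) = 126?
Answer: 43784519/1016 ≈ 43095.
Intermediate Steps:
W(n, D) = -30 (W(n, D) = -12 + 6*(-3) = -12 - 18 = -30)
v(S, L) = L*S
R = -1/1016 (R = 1/(112*(-82) + 8168) = 1/(-9184 + 8168) = 1/(-1016) = -1/1016 ≈ -0.00098425)
(R + O(-111, W(10, 12))) - 1*(-42969) = (-1/1016 + 126) - 1*(-42969) = 128015/1016 + 42969 = 43784519/1016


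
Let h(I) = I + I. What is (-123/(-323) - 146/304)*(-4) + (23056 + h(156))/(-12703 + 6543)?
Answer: -422269/124355 ≈ -3.3957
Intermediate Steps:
h(I) = 2*I
(-123/(-323) - 146/304)*(-4) + (23056 + h(156))/(-12703 + 6543) = (-123/(-323) - 146/304)*(-4) + (23056 + 2*156)/(-12703 + 6543) = (-123*(-1/323) - 146*1/304)*(-4) + (23056 + 312)/(-6160) = (123/323 - 73/152)*(-4) + 23368*(-1/6160) = -257/2584*(-4) - 2921/770 = 257/646 - 2921/770 = -422269/124355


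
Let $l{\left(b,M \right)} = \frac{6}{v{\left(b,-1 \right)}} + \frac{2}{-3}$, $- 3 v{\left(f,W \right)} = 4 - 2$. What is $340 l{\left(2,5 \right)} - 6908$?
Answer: $- \frac{30584}{3} \approx -10195.0$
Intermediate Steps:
$v{\left(f,W \right)} = - \frac{2}{3}$ ($v{\left(f,W \right)} = - \frac{4 - 2}{3} = \left(- \frac{1}{3}\right) 2 = - \frac{2}{3}$)
$l{\left(b,M \right)} = - \frac{29}{3}$ ($l{\left(b,M \right)} = \frac{6}{- \frac{2}{3}} + \frac{2}{-3} = 6 \left(- \frac{3}{2}\right) + 2 \left(- \frac{1}{3}\right) = -9 - \frac{2}{3} = - \frac{29}{3}$)
$340 l{\left(2,5 \right)} - 6908 = 340 \left(- \frac{29}{3}\right) - 6908 = - \frac{9860}{3} - 6908 = - \frac{30584}{3}$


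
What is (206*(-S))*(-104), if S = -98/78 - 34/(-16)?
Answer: 55826/3 ≈ 18609.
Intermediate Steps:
S = 271/312 (S = -98*1/78 - 34*(-1/16) = -49/39 + 17/8 = 271/312 ≈ 0.86859)
(206*(-S))*(-104) = (206*(-1*271/312))*(-104) = (206*(-271/312))*(-104) = -27913/156*(-104) = 55826/3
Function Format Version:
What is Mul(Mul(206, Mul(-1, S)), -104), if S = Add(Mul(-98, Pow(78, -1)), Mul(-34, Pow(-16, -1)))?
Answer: Rational(55826, 3) ≈ 18609.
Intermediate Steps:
S = Rational(271, 312) (S = Add(Mul(-98, Rational(1, 78)), Mul(-34, Rational(-1, 16))) = Add(Rational(-49, 39), Rational(17, 8)) = Rational(271, 312) ≈ 0.86859)
Mul(Mul(206, Mul(-1, S)), -104) = Mul(Mul(206, Mul(-1, Rational(271, 312))), -104) = Mul(Mul(206, Rational(-271, 312)), -104) = Mul(Rational(-27913, 156), -104) = Rational(55826, 3)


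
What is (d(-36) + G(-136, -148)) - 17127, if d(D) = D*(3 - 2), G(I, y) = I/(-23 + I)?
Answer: -2728781/159 ≈ -17162.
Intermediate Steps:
d(D) = D (d(D) = D*1 = D)
(d(-36) + G(-136, -148)) - 17127 = (-36 - 136/(-23 - 136)) - 17127 = (-36 - 136/(-159)) - 17127 = (-36 - 136*(-1/159)) - 17127 = (-36 + 136/159) - 17127 = -5588/159 - 17127 = -2728781/159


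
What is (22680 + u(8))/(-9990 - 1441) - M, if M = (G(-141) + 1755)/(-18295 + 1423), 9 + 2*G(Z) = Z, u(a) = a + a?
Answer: -15155118/8035993 ≈ -1.8859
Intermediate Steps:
u(a) = 2*a
G(Z) = -9/2 + Z/2
M = -70/703 (M = ((-9/2 + (½)*(-141)) + 1755)/(-18295 + 1423) = ((-9/2 - 141/2) + 1755)/(-16872) = (-75 + 1755)*(-1/16872) = 1680*(-1/16872) = -70/703 ≈ -0.099573)
(22680 + u(8))/(-9990 - 1441) - M = (22680 + 2*8)/(-9990 - 1441) - 1*(-70/703) = (22680 + 16)/(-11431) + 70/703 = 22696*(-1/11431) + 70/703 = -22696/11431 + 70/703 = -15155118/8035993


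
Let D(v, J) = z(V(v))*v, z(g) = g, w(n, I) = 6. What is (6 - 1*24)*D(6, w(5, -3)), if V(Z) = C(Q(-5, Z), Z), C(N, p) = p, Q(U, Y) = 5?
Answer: -648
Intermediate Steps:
V(Z) = Z
D(v, J) = v² (D(v, J) = v*v = v²)
(6 - 1*24)*D(6, w(5, -3)) = (6 - 1*24)*6² = (6 - 24)*36 = -18*36 = -648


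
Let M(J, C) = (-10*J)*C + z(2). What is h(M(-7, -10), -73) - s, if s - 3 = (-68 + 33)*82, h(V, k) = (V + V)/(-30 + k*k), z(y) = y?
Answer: 15190837/5299 ≈ 2866.7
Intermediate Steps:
M(J, C) = 2 - 10*C*J (M(J, C) = (-10*J)*C + 2 = -10*C*J + 2 = 2 - 10*C*J)
h(V, k) = 2*V/(-30 + k²) (h(V, k) = (2*V)/(-30 + k²) = 2*V/(-30 + k²))
s = -2867 (s = 3 + (-68 + 33)*82 = 3 - 35*82 = 3 - 2870 = -2867)
h(M(-7, -10), -73) - s = 2*(2 - 10*(-10)*(-7))/(-30 + (-73)²) - 1*(-2867) = 2*(2 - 700)/(-30 + 5329) + 2867 = 2*(-698)/5299 + 2867 = 2*(-698)*(1/5299) + 2867 = -1396/5299 + 2867 = 15190837/5299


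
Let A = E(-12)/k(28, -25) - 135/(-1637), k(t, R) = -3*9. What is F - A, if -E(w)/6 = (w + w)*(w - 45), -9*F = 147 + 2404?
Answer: -8656034/14733 ≈ -587.53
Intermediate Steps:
k(t, R) = -27
F = -2551/9 (F = -(147 + 2404)/9 = -⅑*2551 = -2551/9 ≈ -283.44)
E(w) = -12*w*(-45 + w) (E(w) = -6*(w + w)*(w - 45) = -6*2*w*(-45 + w) = -12*w*(-45 + w))
A = 497783/1637 (A = (12*(-12)*(45 - 1*(-12)))/(-27) - 135/(-1637) = (12*(-12)*(45 + 12))*(-1/27) - 135*(-1/1637) = (12*(-12)*57)*(-1/27) + 135/1637 = -8208*(-1/27) + 135/1637 = 304 + 135/1637 = 497783/1637 ≈ 304.08)
F - A = -2551/9 - 1*497783/1637 = -2551/9 - 497783/1637 = -8656034/14733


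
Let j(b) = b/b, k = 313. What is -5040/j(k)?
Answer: -5040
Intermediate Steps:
j(b) = 1
-5040/j(k) = -5040/1 = -5040*1 = -5040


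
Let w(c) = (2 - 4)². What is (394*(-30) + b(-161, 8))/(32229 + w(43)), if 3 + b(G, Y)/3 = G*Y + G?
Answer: -16176/32233 ≈ -0.50185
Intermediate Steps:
w(c) = 4 (w(c) = (-2)² = 4)
b(G, Y) = -9 + 3*G + 3*G*Y (b(G, Y) = -9 + 3*(G*Y + G) = -9 + 3*(G + G*Y) = -9 + (3*G + 3*G*Y) = -9 + 3*G + 3*G*Y)
(394*(-30) + b(-161, 8))/(32229 + w(43)) = (394*(-30) + (-9 + 3*(-161) + 3*(-161)*8))/(32229 + 4) = (-11820 + (-9 - 483 - 3864))/32233 = (-11820 - 4356)*(1/32233) = -16176*1/32233 = -16176/32233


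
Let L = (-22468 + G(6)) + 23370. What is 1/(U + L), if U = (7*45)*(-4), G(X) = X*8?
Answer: -1/310 ≈ -0.0032258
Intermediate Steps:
G(X) = 8*X
U = -1260 (U = 315*(-4) = -1260)
L = 950 (L = (-22468 + 8*6) + 23370 = (-22468 + 48) + 23370 = -22420 + 23370 = 950)
1/(U + L) = 1/(-1260 + 950) = 1/(-310) = -1/310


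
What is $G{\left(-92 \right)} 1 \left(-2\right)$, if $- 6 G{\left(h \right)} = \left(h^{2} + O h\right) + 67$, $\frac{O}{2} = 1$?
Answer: $\frac{8347}{3} \approx 2782.3$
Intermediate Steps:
$O = 2$ ($O = 2 \cdot 1 = 2$)
$G{\left(h \right)} = - \frac{67}{6} - \frac{h}{3} - \frac{h^{2}}{6}$ ($G{\left(h \right)} = - \frac{\left(h^{2} + 2 h\right) + 67}{6} = - \frac{67 + h^{2} + 2 h}{6} = - \frac{67}{6} - \frac{h}{3} - \frac{h^{2}}{6}$)
$G{\left(-92 \right)} 1 \left(-2\right) = \left(- \frac{67}{6} - - \frac{92}{3} - \frac{\left(-92\right)^{2}}{6}\right) 1 \left(-2\right) = \left(- \frac{67}{6} + \frac{92}{3} - \frac{4232}{3}\right) \left(-2\right) = \left(- \frac{8347}{6}\right) \left(-2\right) = \frac{8347}{3}$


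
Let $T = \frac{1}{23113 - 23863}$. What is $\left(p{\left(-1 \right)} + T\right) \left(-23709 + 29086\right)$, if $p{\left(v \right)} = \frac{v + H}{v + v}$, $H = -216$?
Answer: $\frac{218773999}{375} \approx 5.834 \cdot 10^{5}$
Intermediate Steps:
$p{\left(v \right)} = \frac{-216 + v}{2 v}$ ($p{\left(v \right)} = \frac{v - 216}{v + v} = \frac{-216 + v}{2 v}$)
$T = - \frac{1}{750}$ ($T = \frac{1}{-750} = - \frac{1}{750} \approx -0.0013333$)
$\left(p{\left(-1 \right)} + T\right) \left(-23709 + 29086\right) = \left(\frac{-216 - 1}{2 \left(-1\right)} - \frac{1}{750}\right) \left(-23709 + 29086\right) = \left(\frac{1}{2} \left(-1\right) \left(-217\right) - \frac{1}{750}\right) 5377 = \left(\frac{217}{2} - \frac{1}{750}\right) 5377 = \frac{40687}{375} \cdot 5377 = \frac{218773999}{375}$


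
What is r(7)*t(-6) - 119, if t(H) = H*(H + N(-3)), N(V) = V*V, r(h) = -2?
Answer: -83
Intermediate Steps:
N(V) = V²
t(H) = H*(9 + H) (t(H) = H*(H + (-3)²) = H*(H + 9) = H*(9 + H))
r(7)*t(-6) - 119 = -(-12)*(9 - 6) - 119 = -(-12)*3 - 119 = -2*(-18) - 119 = 36 - 119 = -83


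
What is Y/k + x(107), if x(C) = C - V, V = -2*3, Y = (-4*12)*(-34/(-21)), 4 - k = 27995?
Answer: 22141425/195937 ≈ 113.00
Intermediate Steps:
k = -27991 (k = 4 - 1*27995 = 4 - 27995 = -27991)
Y = -544/7 (Y = -(-1632)*(-1)/21 = -48*34/21 = -544/7 ≈ -77.714)
V = -6
x(C) = 6 + C (x(C) = C - 1*(-6) = C + 6 = 6 + C)
Y/k + x(107) = -544/7/(-27991) + (6 + 107) = -544/7*(-1/27991) + 113 = 544/195937 + 113 = 22141425/195937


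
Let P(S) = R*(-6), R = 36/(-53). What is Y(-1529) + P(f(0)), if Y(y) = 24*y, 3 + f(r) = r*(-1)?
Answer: -1944672/53 ≈ -36692.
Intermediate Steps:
R = -36/53 (R = 36*(-1/53) = -36/53 ≈ -0.67924)
f(r) = -3 - r (f(r) = -3 + r*(-1) = -3 - r)
P(S) = 216/53 (P(S) = -36/53*(-6) = 216/53)
Y(-1529) + P(f(0)) = 24*(-1529) + 216/53 = -36696 + 216/53 = -1944672/53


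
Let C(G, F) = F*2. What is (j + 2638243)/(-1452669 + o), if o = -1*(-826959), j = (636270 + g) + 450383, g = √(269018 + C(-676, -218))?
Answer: -620816/104285 - √268582/625710 ≈ -5.9539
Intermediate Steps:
C(G, F) = 2*F
g = √268582 (g = √(269018 + 2*(-218)) = √(269018 - 436) = √268582 ≈ 518.25)
j = 1086653 + √268582 (j = (636270 + √268582) + 450383 = 1086653 + √268582 ≈ 1.0872e+6)
o = 826959
(j + 2638243)/(-1452669 + o) = ((1086653 + √268582) + 2638243)/(-1452669 + 826959) = (3724896 + √268582)/(-625710) = (3724896 + √268582)*(-1/625710) = -620816/104285 - √268582/625710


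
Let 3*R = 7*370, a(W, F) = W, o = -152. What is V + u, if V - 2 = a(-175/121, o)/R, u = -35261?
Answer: -315709101/8954 ≈ -35259.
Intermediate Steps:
R = 2590/3 (R = (7*370)/3 = (1/3)*2590 = 2590/3 ≈ 863.33)
V = 17893/8954 (V = 2 + (-175/121)/(2590/3) = 2 - 175*1/121*(3/2590) = 2 - 175/121*3/2590 = 2 - 15/8954 = 17893/8954 ≈ 1.9983)
V + u = 17893/8954 - 35261 = -315709101/8954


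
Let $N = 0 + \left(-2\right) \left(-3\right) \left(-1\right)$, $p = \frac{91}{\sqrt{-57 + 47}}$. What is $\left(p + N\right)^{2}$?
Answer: $- \frac{7921}{10} + \frac{546 i \sqrt{10}}{5} \approx -792.1 + 345.32 i$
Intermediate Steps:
$p = - \frac{91 i \sqrt{10}}{10}$ ($p = \frac{91}{\sqrt{-10}} = \frac{91}{i \sqrt{10}} = 91 \left(- \frac{i \sqrt{10}}{10}\right) = - \frac{91 i \sqrt{10}}{10} \approx - 28.777 i$)
$N = -6$ ($N = 0 + 6 \left(-1\right) = 0 - 6 = -6$)
$\left(p + N\right)^{2} = \left(- \frac{91 i \sqrt{10}}{10} - 6\right)^{2} = \left(-6 - \frac{91 i \sqrt{10}}{10}\right)^{2}$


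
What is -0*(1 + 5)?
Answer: 0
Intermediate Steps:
-0*(1 + 5) = -0*6 = -422*0 = 0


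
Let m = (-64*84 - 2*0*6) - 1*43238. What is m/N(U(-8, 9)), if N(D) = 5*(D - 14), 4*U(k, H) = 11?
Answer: 194456/225 ≈ 864.25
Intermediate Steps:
U(k, H) = 11/4 (U(k, H) = (¼)*11 = 11/4)
N(D) = -70 + 5*D (N(D) = 5*(-14 + D) = -70 + 5*D)
m = -48614 (m = (-5376 + 0*6) - 43238 = (-5376 + 0) - 43238 = -5376 - 43238 = -48614)
m/N(U(-8, 9)) = -48614/(-70 + 5*(11/4)) = -48614/(-70 + 55/4) = -48614/(-225/4) = -48614*(-4/225) = 194456/225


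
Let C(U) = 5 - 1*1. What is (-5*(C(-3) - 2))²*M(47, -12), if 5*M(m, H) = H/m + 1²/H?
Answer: -955/141 ≈ -6.7730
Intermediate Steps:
C(U) = 4 (C(U) = 5 - 1 = 4)
M(m, H) = 1/(5*H) + H/(5*m) (M(m, H) = (H/m + 1²/H)/5 = (H/m + 1/H)/5 = (1/H + H/m)/5 = 1/(5*H) + H/(5*m))
(-5*(C(-3) - 2))²*M(47, -12) = (-5*(4 - 2))²*((⅕)*(47 + (-12)²)/(-12*47)) = (-5*2)²*((⅕)*(-1/12)*(1/47)*(47 + 144)) = (-10)²*((⅕)*(-1/12)*(1/47)*191) = 100*(-191/2820) = -955/141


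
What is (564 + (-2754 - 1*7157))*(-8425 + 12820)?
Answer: -41080065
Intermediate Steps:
(564 + (-2754 - 1*7157))*(-8425 + 12820) = (564 + (-2754 - 7157))*4395 = (564 - 9911)*4395 = -9347*4395 = -41080065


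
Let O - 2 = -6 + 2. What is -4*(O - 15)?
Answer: 68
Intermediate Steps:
O = -2 (O = 2 + (-6 + 2) = 2 - 4 = -2)
-4*(O - 15) = -4*(-2 - 15) = -4*(-17) = 68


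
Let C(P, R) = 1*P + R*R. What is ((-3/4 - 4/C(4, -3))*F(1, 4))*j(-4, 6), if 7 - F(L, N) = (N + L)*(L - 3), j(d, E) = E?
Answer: -2805/26 ≈ -107.88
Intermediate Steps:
C(P, R) = P + R²
F(L, N) = 7 - (-3 + L)*(L + N) (F(L, N) = 7 - (N + L)*(L - 3) = 7 - (L + N)*(-3 + L) = 7 - (-3 + L)*(L + N))
((-3/4 - 4/C(4, -3))*F(1, 4))*j(-4, 6) = ((-3/4 - 4/(4 + (-3)²))*(7 - 1*1² + 3*1 + 3*4 - 1*1*4))*6 = ((-3*¼ - 4/(4 + 9))*(7 - 1*1 + 3 + 12 - 4))*6 = ((-¾ - 4/13)*(7 - 1 + 3 + 12 - 4))*6 = ((-¾ - 4*1/13)*17)*6 = ((-¾ - 4/13)*17)*6 = -55/52*17*6 = -935/52*6 = -2805/26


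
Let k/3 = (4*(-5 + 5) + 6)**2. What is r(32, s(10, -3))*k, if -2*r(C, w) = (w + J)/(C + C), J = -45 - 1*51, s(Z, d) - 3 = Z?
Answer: 2241/32 ≈ 70.031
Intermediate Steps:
s(Z, d) = 3 + Z
J = -96 (J = -45 - 51 = -96)
k = 108 (k = 3*(4*(-5 + 5) + 6)**2 = 3*(4*0 + 6)**2 = 3*(0 + 6)**2 = 3*6**2 = 3*36 = 108)
r(C, w) = -(-96 + w)/(4*C) (r(C, w) = -(w - 96)/(2*(C + C)) = -(-96 + w)/(2*(2*C)) = -(-96 + w)*1/(2*C)/2 = -(-96 + w)/(4*C))
r(32, s(10, -3))*k = ((1/4)*(96 - (3 + 10))/32)*108 = ((1/4)*(1/32)*(96 - 1*13))*108 = ((1/4)*(1/32)*(96 - 13))*108 = ((1/4)*(1/32)*83)*108 = (83/128)*108 = 2241/32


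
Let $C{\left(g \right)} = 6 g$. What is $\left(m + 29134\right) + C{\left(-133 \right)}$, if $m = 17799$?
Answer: $46135$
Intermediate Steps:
$\left(m + 29134\right) + C{\left(-133 \right)} = \left(17799 + 29134\right) + 6 \left(-133\right) = 46933 - 798 = 46135$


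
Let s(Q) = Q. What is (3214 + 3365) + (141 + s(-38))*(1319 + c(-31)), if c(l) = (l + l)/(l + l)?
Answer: 142539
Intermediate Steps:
c(l) = 1 (c(l) = (2*l)/((2*l)) = (2*l)*(1/(2*l)) = 1)
(3214 + 3365) + (141 + s(-38))*(1319 + c(-31)) = (3214 + 3365) + (141 - 38)*(1319 + 1) = 6579 + 103*1320 = 6579 + 135960 = 142539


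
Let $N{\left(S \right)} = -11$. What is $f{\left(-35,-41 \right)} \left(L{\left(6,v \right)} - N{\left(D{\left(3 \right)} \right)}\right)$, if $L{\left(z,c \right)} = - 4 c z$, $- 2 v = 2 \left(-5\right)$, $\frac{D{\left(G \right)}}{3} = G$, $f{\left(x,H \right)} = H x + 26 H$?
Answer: $-40221$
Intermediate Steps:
$f{\left(x,H \right)} = 26 H + H x$
$D{\left(G \right)} = 3 G$
$v = 5$ ($v = - \frac{2 \left(-5\right)}{2} = \left(- \frac{1}{2}\right) \left(-10\right) = 5$)
$L{\left(z,c \right)} = - 4 c z$
$f{\left(-35,-41 \right)} \left(L{\left(6,v \right)} - N{\left(D{\left(3 \right)} \right)}\right) = - 41 \left(26 - 35\right) \left(\left(-4\right) 5 \cdot 6 - -11\right) = \left(-41\right) \left(-9\right) \left(-120 + 11\right) = 369 \left(-109\right) = -40221$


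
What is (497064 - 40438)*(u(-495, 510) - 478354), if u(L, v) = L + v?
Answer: -218422024214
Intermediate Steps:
(497064 - 40438)*(u(-495, 510) - 478354) = (497064 - 40438)*((-495 + 510) - 478354) = 456626*(15 - 478354) = 456626*(-478339) = -218422024214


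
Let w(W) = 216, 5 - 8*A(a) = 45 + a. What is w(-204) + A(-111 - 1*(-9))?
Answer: 895/4 ≈ 223.75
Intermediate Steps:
A(a) = -5 - a/8 (A(a) = 5/8 - (45 + a)/8 = 5/8 + (-45/8 - a/8) = -5 - a/8)
w(-204) + A(-111 - 1*(-9)) = 216 + (-5 - (-111 - 1*(-9))/8) = 216 + (-5 - (-111 + 9)/8) = 216 + (-5 - ⅛*(-102)) = 216 + (-5 + 51/4) = 216 + 31/4 = 895/4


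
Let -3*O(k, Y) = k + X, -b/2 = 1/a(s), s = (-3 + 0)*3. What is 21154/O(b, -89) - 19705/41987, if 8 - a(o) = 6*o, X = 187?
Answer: -1969432357/5794206 ≈ -339.90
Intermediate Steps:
s = -9 (s = -3*3 = -9)
a(o) = 8 - 6*o
b = -1/31 (b = -2/(8 - 6*(-9)) = -2/(8 + 54) = -2/62 = -2*1/62 = -1/31 ≈ -0.032258)
O(k, Y) = -187/3 - k/3 (O(k, Y) = -(k + 187)/3 = -(187 + k)/3 = -187/3 - k/3)
21154/O(b, -89) - 19705/41987 = 21154/(-187/3 - 1/3*(-1/31)) - 19705/41987 = 21154/(-187/3 + 1/93) - 19705*1/41987 = 21154/(-1932/31) - 19705/41987 = 21154*(-31/1932) - 19705/41987 = -46841/138 - 19705/41987 = -1969432357/5794206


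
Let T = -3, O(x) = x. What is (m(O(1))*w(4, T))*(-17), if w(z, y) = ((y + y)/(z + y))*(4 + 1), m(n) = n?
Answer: 510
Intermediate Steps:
w(z, y) = 10*y/(y + z) (w(z, y) = ((2*y)/(y + z))*5 = (2*y/(y + z))*5 = 10*y/(y + z))
(m(O(1))*w(4, T))*(-17) = (1*(10*(-3)/(-3 + 4)))*(-17) = (1*(10*(-3)/1))*(-17) = (1*(10*(-3)*1))*(-17) = (1*(-30))*(-17) = -30*(-17) = 510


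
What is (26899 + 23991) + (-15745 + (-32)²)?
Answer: 36169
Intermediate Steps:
(26899 + 23991) + (-15745 + (-32)²) = 50890 + (-15745 + 1024) = 50890 - 14721 = 36169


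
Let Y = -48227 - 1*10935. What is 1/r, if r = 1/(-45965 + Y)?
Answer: -105127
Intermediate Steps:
Y = -59162 (Y = -48227 - 10935 = -59162)
r = -1/105127 (r = 1/(-45965 - 59162) = 1/(-105127) = -1/105127 ≈ -9.5123e-6)
1/r = 1/(-1/105127) = -105127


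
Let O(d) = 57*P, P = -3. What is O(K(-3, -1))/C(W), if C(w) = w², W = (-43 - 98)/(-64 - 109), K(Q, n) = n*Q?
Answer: -568651/2209 ≈ -257.42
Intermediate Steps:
K(Q, n) = Q*n
W = 141/173 (W = -141/(-173) = -141*(-1/173) = 141/173 ≈ 0.81503)
O(d) = -171 (O(d) = 57*(-3) = -171)
O(K(-3, -1))/C(W) = -171/((141/173)²) = -171/19881/29929 = -171*29929/19881 = -568651/2209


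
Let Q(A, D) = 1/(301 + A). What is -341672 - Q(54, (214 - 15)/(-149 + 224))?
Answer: -121293561/355 ≈ -3.4167e+5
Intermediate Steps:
-341672 - Q(54, (214 - 15)/(-149 + 224)) = -341672 - 1/(301 + 54) = -341672 - 1/355 = -121293561/355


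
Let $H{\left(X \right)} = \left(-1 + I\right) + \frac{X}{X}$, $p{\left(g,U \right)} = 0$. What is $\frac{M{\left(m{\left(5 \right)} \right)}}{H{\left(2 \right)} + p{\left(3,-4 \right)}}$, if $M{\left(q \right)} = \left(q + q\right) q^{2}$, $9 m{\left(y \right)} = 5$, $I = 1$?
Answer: $\frac{250}{729} \approx 0.34294$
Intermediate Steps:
$H{\left(X \right)} = 1$ ($H{\left(X \right)} = \left(-1 + 1\right) + \frac{X}{X} = 0 + 1 = 1$)
$m{\left(y \right)} = \frac{5}{9}$ ($m{\left(y \right)} = \frac{1}{9} \cdot 5 = \frac{5}{9}$)
$M{\left(q \right)} = 2 q^{3}$ ($M{\left(q \right)} = 2 q q^{2} = 2 q^{3}$)
$\frac{M{\left(m{\left(5 \right)} \right)}}{H{\left(2 \right)} + p{\left(3,-4 \right)}} = \frac{2 \left(\frac{5}{9}\right)^{3}}{1 + 0} = \frac{2 \cdot \frac{125}{729}}{1} = \frac{250}{729} \cdot 1 = \frac{250}{729}$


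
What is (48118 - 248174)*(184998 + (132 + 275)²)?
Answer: -70149036232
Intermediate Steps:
(48118 - 248174)*(184998 + (132 + 275)²) = -200056*(184998 + 407²) = -200056*(184998 + 165649) = -200056*350647 = -70149036232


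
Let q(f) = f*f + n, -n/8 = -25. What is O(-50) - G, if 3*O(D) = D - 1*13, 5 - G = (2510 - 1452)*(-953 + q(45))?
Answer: 1345750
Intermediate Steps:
n = 200 (n = -8*(-25) = 200)
q(f) = 200 + f² (q(f) = f*f + 200 = f² + 200 = 200 + f²)
G = -1345771 (G = 5 - (2510 - 1452)*(-953 + (200 + 45²)) = 5 - 1058*(-953 + (200 + 2025)) = 5 - 1058*(-953 + 2225) = 5 - 1058*1272 = 5 - 1*1345776 = 5 - 1345776 = -1345771)
O(D) = -13/3 + D/3 (O(D) = (D - 1*13)/3 = (D - 13)/3 = (-13 + D)/3 = -13/3 + D/3)
O(-50) - G = (-13/3 + (⅓)*(-50)) - 1*(-1345771) = (-13/3 - 50/3) + 1345771 = -21 + 1345771 = 1345750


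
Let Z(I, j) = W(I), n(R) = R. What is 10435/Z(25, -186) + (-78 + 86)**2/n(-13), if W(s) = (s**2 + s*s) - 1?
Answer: 55719/16237 ≈ 3.4316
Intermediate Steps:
W(s) = -1 + 2*s**2 (W(s) = (s**2 + s**2) - 1 = 2*s**2 - 1 = -1 + 2*s**2)
Z(I, j) = -1 + 2*I**2
10435/Z(25, -186) + (-78 + 86)**2/n(-13) = 10435/(-1 + 2*25**2) + (-78 + 86)**2/(-13) = 10435/(-1 + 2*625) + 8**2*(-1/13) = 10435/(-1 + 1250) + 64*(-1/13) = 10435/1249 - 64/13 = 55719/16237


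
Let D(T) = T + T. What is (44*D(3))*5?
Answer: 1320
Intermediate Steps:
D(T) = 2*T
(44*D(3))*5 = (44*(2*3))*5 = (44*6)*5 = 264*5 = 1320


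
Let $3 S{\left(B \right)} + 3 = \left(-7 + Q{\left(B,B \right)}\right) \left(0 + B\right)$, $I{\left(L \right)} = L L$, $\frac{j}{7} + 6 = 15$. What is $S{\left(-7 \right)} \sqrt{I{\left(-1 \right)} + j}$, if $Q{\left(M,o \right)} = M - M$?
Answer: $\frac{368}{3} \approx 122.67$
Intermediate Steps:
$j = 63$ ($j = -42 + 7 \cdot 15 = -42 + 105 = 63$)
$Q{\left(M,o \right)} = 0$
$I{\left(L \right)} = L^{2}$
$S{\left(B \right)} = -1 - \frac{7 B}{3}$ ($S{\left(B \right)} = -1 + \frac{\left(-7 + 0\right) \left(0 + B\right)}{3} = -1 + \frac{\left(-7\right) B}{3} = -1 - \frac{7 B}{3}$)
$S{\left(-7 \right)} \sqrt{I{\left(-1 \right)} + j} = \left(-1 - - \frac{49}{3}\right) \sqrt{\left(-1\right)^{2} + 63} = \left(-1 + \frac{49}{3}\right) \sqrt{1 + 63} = \frac{46 \sqrt{64}}{3} = \frac{46}{3} \cdot 8 = \frac{368}{3}$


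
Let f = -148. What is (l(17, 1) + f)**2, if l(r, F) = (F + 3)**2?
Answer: 17424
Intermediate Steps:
l(r, F) = (3 + F)**2
(l(17, 1) + f)**2 = ((3 + 1)**2 - 148)**2 = (4**2 - 148)**2 = (16 - 148)**2 = (-132)**2 = 17424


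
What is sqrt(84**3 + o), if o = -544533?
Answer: sqrt(48171) ≈ 219.48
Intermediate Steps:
sqrt(84**3 + o) = sqrt(84**3 - 544533) = sqrt(592704 - 544533) = sqrt(48171)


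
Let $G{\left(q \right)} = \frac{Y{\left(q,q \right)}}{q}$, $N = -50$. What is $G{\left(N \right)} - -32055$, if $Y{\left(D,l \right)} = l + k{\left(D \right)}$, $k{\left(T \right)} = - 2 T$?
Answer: $32054$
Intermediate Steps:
$Y{\left(D,l \right)} = l - 2 D$
$G{\left(q \right)} = -1$ ($G{\left(q \right)} = \frac{q - 2 q}{q} = \frac{\left(-1\right) q}{q} = -1$)
$G{\left(N \right)} - -32055 = -1 - -32055 = -1 + 32055 = 32054$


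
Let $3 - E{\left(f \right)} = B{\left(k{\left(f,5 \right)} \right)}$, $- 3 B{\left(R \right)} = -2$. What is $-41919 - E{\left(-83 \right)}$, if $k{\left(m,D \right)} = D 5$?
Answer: $- \frac{125764}{3} \approx -41921.0$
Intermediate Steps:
$k{\left(m,D \right)} = 5 D$
$B{\left(R \right)} = \frac{2}{3}$ ($B{\left(R \right)} = \left(- \frac{1}{3}\right) \left(-2\right) = \frac{2}{3}$)
$E{\left(f \right)} = \frac{7}{3}$ ($E{\left(f \right)} = 3 - \frac{2}{3} = \frac{7}{3}$)
$-41919 - E{\left(-83 \right)} = -41919 - \frac{7}{3} = - \frac{125764}{3}$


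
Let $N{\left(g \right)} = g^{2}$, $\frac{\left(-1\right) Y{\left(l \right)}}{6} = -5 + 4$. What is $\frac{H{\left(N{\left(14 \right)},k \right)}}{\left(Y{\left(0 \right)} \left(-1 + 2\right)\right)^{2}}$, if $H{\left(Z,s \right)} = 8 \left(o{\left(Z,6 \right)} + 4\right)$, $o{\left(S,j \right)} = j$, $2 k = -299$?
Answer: $\frac{20}{9} \approx 2.2222$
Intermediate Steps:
$k = - \frac{299}{2}$ ($k = \frac{1}{2} \left(-299\right) = - \frac{299}{2} \approx -149.5$)
$Y{\left(l \right)} = 6$ ($Y{\left(l \right)} = - 6 \left(-5 + 4\right) = \left(-6\right) \left(-1\right) = 6$)
$H{\left(Z,s \right)} = 80$ ($H{\left(Z,s \right)} = 8 \left(6 + 4\right) = 8 \cdot 10 = 80$)
$\frac{H{\left(N{\left(14 \right)},k \right)}}{\left(Y{\left(0 \right)} \left(-1 + 2\right)\right)^{2}} = \frac{80}{\left(6 \left(-1 + 2\right)\right)^{2}} = \frac{80}{\left(6 \cdot 1\right)^{2}} = \frac{80}{6^{2}} = \frac{80}{36} = 80 \cdot \frac{1}{36} = \frac{20}{9}$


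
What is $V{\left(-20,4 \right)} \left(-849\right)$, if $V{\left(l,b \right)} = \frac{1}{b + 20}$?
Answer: $- \frac{283}{8} \approx -35.375$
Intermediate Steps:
$V{\left(l,b \right)} = \frac{1}{20 + b}$
$V{\left(-20,4 \right)} \left(-849\right) = \frac{1}{20 + 4} \left(-849\right) = \frac{1}{24} \left(-849\right) = - \frac{283}{8}$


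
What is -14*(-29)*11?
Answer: 4466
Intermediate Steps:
-14*(-29)*11 = 406*11 = 4466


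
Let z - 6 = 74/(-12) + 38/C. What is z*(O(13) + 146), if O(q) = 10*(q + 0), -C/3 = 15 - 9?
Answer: -1886/3 ≈ -628.67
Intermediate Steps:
C = -18 (C = -3*(15 - 9) = -3*6 = -18)
O(q) = 10*q
z = -41/18 (z = 6 + (74/(-12) + 38/(-18)) = 6 + (74*(-1/12) + 38*(-1/18)) = 6 + (-37/6 - 19/9) = 6 - 149/18 = -41/18 ≈ -2.2778)
z*(O(13) + 146) = -41*(10*13 + 146)/18 = -41*(130 + 146)/18 = -41/18*276 = -1886/3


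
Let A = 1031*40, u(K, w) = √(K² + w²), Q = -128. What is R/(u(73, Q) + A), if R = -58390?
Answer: -2408003600/1700715887 + 58390*√21713/1700715887 ≈ -1.4108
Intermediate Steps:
A = 41240
R/(u(73, Q) + A) = -58390/(√(73² + (-128)²) + 41240) = -58390/(√(5329 + 16384) + 41240) = -58390/(√21713 + 41240) = -58390/(41240 + √21713)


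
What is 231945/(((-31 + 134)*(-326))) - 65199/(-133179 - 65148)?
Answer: -14603901331/2219808002 ≈ -6.5789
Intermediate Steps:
231945/(((-31 + 134)*(-326))) - 65199/(-133179 - 65148) = 231945/((103*(-326))) - 65199/(-198327) = 231945/(-33578) - 65199*(-1/198327) = 231945*(-1/33578) + 21733/66109 = -231945/33578 + 21733/66109 = -14603901331/2219808002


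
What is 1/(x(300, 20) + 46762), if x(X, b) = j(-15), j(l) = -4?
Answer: 1/46758 ≈ 2.1387e-5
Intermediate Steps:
x(X, b) = -4
1/(x(300, 20) + 46762) = 1/(-4 + 46762) = 1/46758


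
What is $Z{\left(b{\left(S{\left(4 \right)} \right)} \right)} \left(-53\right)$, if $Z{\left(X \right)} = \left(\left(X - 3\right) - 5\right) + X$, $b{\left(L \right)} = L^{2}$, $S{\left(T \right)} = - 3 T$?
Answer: $-14840$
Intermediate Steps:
$Z{\left(X \right)} = -8 + 2 X$ ($Z{\left(X \right)} = \left(\left(X - 3\right) - 5\right) + X = \left(\left(-3 + X\right) - 5\right) + X = \left(-8 + X\right) + X = -8 + 2 X$)
$Z{\left(b{\left(S{\left(4 \right)} \right)} \right)} \left(-53\right) = \left(-8 + 2 \left(\left(-3\right) 4\right)^{2}\right) \left(-53\right) = \left(-8 + 2 \left(-12\right)^{2}\right) \left(-53\right) = \left(-8 + 2 \cdot 144\right) \left(-53\right) = \left(-8 + 288\right) \left(-53\right) = 280 \left(-53\right) = -14840$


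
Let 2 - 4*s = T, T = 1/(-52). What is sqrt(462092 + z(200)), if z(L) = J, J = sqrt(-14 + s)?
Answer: sqrt(312374192 + 13*I*sqrt(36491))/26 ≈ 679.77 + 0.0027021*I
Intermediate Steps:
T = -1/52 ≈ -0.019231
s = 105/208 (s = 1/2 - 1/4*(-1/52) = 1/2 + 1/208 = 105/208 ≈ 0.50481)
J = I*sqrt(36491)/52 (J = sqrt(-14 + 105/208) = sqrt(-2807/208) = I*sqrt(36491)/52 ≈ 3.6736*I)
z(L) = I*sqrt(36491)/52
sqrt(462092 + z(200)) = sqrt(462092 + I*sqrt(36491)/52)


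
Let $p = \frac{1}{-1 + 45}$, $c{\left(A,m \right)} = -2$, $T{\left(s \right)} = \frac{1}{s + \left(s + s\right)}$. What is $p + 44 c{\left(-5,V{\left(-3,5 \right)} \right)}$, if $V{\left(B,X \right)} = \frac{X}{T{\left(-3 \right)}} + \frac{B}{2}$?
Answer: $- \frac{3871}{44} \approx -87.977$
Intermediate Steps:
$T{\left(s \right)} = \frac{1}{3 s}$ ($T{\left(s \right)} = \frac{1}{s + 2 s} = \frac{1}{3 s}$)
$V{\left(B,X \right)} = \frac{B}{2} - 9 X$ ($V{\left(B,X \right)} = \frac{X}{\frac{1}{3} \frac{1}{-3}} + \frac{B}{2} = \frac{X}{\frac{1}{3} \left(- \frac{1}{3}\right)} + B \frac{1}{2} = \frac{X}{- \frac{1}{9}} + \frac{B}{2} = X \left(-9\right) + \frac{B}{2} = - 9 X + \frac{B}{2} = \frac{B}{2} - 9 X$)
$p = \frac{1}{44} \approx 0.022727$
$p + 44 c{\left(-5,V{\left(-3,5 \right)} \right)} = \frac{1}{44} + 44 \left(-2\right) = \frac{1}{44} - 88 = - \frac{3871}{44}$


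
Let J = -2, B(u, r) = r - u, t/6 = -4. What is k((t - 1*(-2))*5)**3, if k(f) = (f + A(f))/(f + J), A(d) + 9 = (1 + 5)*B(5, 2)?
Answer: 2571353/1404928 ≈ 1.8302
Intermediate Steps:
t = -24 (t = 6*(-4) = -24)
A(d) = -27 (A(d) = -9 + (1 + 5)*(2 - 1*5) = -9 + 6*(2 - 5) = -9 + 6*(-3) = -9 - 18 = -27)
k(f) = (-27 + f)/(-2 + f) (k(f) = (f - 27)/(f - 2) = (-27 + f)/(-2 + f))
k((t - 1*(-2))*5)**3 = ((-27 + (-24 - 1*(-2))*5)/(-2 + (-24 - 1*(-2))*5))**3 = ((-27 + (-24 + 2)*5)/(-2 + (-24 + 2)*5))**3 = ((-27 - 22*5)/(-2 - 22*5))**3 = ((-27 - 110)/(-2 - 110))**3 = (-137/(-112))**3 = (-1/112*(-137))**3 = (137/112)**3 = 2571353/1404928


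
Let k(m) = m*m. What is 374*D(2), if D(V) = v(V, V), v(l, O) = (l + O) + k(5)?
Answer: 10846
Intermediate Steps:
k(m) = m**2
v(l, O) = 25 + O + l (v(l, O) = (l + O) + 5**2 = (O + l) + 25 = 25 + O + l)
D(V) = 25 + 2*V (D(V) = 25 + V + V = 25 + 2*V)
374*D(2) = 374*(25 + 2*2) = 374*(25 + 4) = 374*29 = 10846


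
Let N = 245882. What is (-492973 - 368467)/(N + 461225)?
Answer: -861440/707107 ≈ -1.2183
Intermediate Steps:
(-492973 - 368467)/(N + 461225) = (-492973 - 368467)/(245882 + 461225) = -861440/707107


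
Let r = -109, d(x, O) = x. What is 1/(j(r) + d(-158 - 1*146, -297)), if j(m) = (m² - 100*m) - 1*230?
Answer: 1/22247 ≈ 4.4950e-5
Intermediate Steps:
j(m) = -230 + m² - 100*m (j(m) = (m² - 100*m) - 230 = -230 + m² - 100*m)
1/(j(r) + d(-158 - 1*146, -297)) = 1/((-230 + (-109)² - 100*(-109)) + (-158 - 1*146)) = 1/((-230 + 11881 + 10900) + (-158 - 146)) = 1/(22551 - 304) = 1/22247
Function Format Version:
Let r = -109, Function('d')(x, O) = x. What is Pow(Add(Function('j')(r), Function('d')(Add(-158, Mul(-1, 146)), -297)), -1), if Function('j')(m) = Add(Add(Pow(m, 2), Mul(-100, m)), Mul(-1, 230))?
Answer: Rational(1, 22247) ≈ 4.4950e-5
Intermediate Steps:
Function('j')(m) = Add(-230, Pow(m, 2), Mul(-100, m)) (Function('j')(m) = Add(Add(Pow(m, 2), Mul(-100, m)), -230) = Add(-230, Pow(m, 2), Mul(-100, m)))
Pow(Add(Function('j')(r), Function('d')(Add(-158, Mul(-1, 146)), -297)), -1) = Pow(Add(Add(-230, Pow(-109, 2), Mul(-100, -109)), Add(-158, Mul(-1, 146))), -1) = Pow(Add(Add(-230, 11881, 10900), Add(-158, -146)), -1) = Pow(Add(22551, -304), -1) = Pow(22247, -1) = Rational(1, 22247)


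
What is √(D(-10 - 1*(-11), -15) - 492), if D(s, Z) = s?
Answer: I*√491 ≈ 22.159*I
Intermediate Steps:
√(D(-10 - 1*(-11), -15) - 492) = √((-10 - 1*(-11)) - 492) = √((-10 + 11) - 492) = √(1 - 492) = √(-491) = I*√491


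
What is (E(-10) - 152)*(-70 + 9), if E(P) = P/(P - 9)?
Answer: 175558/19 ≈ 9239.9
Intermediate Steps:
E(P) = P/(-9 + P)
(E(-10) - 152)*(-70 + 9) = (-10/(-9 - 10) - 152)*(-70 + 9) = (-10/(-19) - 152)*(-61) = (-10*(-1/19) - 152)*(-61) = (10/19 - 152)*(-61) = -2878/19*(-61) = 175558/19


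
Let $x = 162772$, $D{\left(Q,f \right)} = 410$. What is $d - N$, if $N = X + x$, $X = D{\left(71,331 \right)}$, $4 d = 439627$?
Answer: $- \frac{213101}{4} \approx -53275.0$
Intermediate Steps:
$d = \frac{439627}{4}$ ($d = \frac{1}{4} \cdot 439627 = \frac{439627}{4} \approx 1.0991 \cdot 10^{5}$)
$X = 410$
$N = 163182$ ($N = 410 + 162772 = 163182$)
$d - N = \frac{439627}{4} - 163182 = - \frac{213101}{4}$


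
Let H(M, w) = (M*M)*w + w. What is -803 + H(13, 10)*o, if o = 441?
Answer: 748897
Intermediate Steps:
H(M, w) = w + w*M**2 (H(M, w) = M**2*w + w = w*M**2 + w = w + w*M**2)
-803 + H(13, 10)*o = -803 + (10*(1 + 13**2))*441 = -803 + (10*(1 + 169))*441 = -803 + (10*170)*441 = -803 + 1700*441 = -803 + 749700 = 748897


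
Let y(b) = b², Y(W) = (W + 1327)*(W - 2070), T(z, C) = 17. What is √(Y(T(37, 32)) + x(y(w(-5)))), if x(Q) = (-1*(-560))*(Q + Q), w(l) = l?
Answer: 4*I*√170702 ≈ 1652.6*I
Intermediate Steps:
Y(W) = (-2070 + W)*(1327 + W) (Y(W) = (1327 + W)*(-2070 + W) = (-2070 + W)*(1327 + W))
x(Q) = 1120*Q (x(Q) = 560*(2*Q) = 1120*Q)
√(Y(T(37, 32)) + x(y(w(-5)))) = √((-2746890 + 17² - 743*17) + 1120*(-5)²) = √((-2746890 + 289 - 12631) + 1120*25) = √(-2759232 + 28000) = √(-2731232) = 4*I*√170702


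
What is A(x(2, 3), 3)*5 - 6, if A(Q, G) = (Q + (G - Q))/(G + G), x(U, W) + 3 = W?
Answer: -7/2 ≈ -3.5000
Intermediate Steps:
x(U, W) = -3 + W
A(Q, G) = 1/2 (A(Q, G) = G/((2*G)) = G*(1/(2*G)) = 1/2)
A(x(2, 3), 3)*5 - 6 = (1/2)*5 - 6 = 5/2 - 6 = -7/2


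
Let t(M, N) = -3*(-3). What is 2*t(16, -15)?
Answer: 18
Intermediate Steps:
t(M, N) = 9
2*t(16, -15) = 2*9 = 18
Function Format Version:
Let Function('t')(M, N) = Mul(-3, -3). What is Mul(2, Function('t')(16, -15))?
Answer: 18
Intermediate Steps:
Function('t')(M, N) = 9
Mul(2, Function('t')(16, -15)) = Mul(2, 9) = 18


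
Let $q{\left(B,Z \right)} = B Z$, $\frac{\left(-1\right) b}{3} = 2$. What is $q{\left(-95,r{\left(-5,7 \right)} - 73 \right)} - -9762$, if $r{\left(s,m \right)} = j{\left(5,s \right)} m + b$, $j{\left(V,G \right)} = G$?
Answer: $20592$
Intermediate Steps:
$b = -6$ ($b = \left(-3\right) 2 = -6$)
$r{\left(s,m \right)} = -6 + m s$ ($r{\left(s,m \right)} = s m - 6 = m s - 6 = -6 + m s$)
$q{\left(-95,r{\left(-5,7 \right)} - 73 \right)} - -9762 = - 95 \left(\left(-6 + 7 \left(-5\right)\right) - 73\right) - -9762 = - 95 \left(\left(-6 - 35\right) - 73\right) + 9762 = - 95 \left(-41 - 73\right) + 9762 = \left(-95\right) \left(-114\right) + 9762 = 10830 + 9762 = 20592$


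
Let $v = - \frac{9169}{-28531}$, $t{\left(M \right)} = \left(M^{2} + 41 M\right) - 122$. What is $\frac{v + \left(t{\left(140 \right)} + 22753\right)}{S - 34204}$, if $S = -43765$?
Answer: $- \frac{1368669770}{2224533539} \approx -0.61526$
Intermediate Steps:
$t{\left(M \right)} = -122 + M^{2} + 41 M$
$v = \frac{9169}{28531}$ ($v = \left(-9169\right) \left(- \frac{1}{28531}\right) = \frac{9169}{28531} \approx 0.32137$)
$\frac{v + \left(t{\left(140 \right)} + 22753\right)}{S - 34204} = \frac{\frac{9169}{28531} + \left(\left(-122 + 140^{2} + 41 \cdot 140\right) + 22753\right)}{-43765 - 34204} = \frac{\frac{9169}{28531} + \left(\left(-122 + 19600 + 5740\right) + 22753\right)}{-43765 - 34204} = \frac{\frac{9169}{28531} + \left(25218 + 22753\right)}{-77969} = \left(\frac{9169}{28531} + 47971\right) \left(- \frac{1}{77969}\right) = \frac{1368669770}{28531} \left(- \frac{1}{77969}\right) = - \frac{1368669770}{2224533539}$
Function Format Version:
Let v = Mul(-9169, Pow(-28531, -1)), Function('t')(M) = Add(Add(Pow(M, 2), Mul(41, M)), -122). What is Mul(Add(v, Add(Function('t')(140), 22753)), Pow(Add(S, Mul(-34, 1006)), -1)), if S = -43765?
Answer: Rational(-1368669770, 2224533539) ≈ -0.61526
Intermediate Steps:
Function('t')(M) = Add(-122, Pow(M, 2), Mul(41, M))
v = Rational(9169, 28531) (v = Mul(-9169, Rational(-1, 28531)) = Rational(9169, 28531) ≈ 0.32137)
Mul(Add(v, Add(Function('t')(140), 22753)), Pow(Add(S, Mul(-34, 1006)), -1)) = Mul(Add(Rational(9169, 28531), Add(Add(-122, Pow(140, 2), Mul(41, 140)), 22753)), Pow(Add(-43765, Mul(-34, 1006)), -1)) = Mul(Add(Rational(9169, 28531), Add(Add(-122, 19600, 5740), 22753)), Pow(Add(-43765, -34204), -1)) = Mul(Add(Rational(9169, 28531), Add(25218, 22753)), Pow(-77969, -1)) = Mul(Add(Rational(9169, 28531), 47971), Rational(-1, 77969)) = Mul(Rational(1368669770, 28531), Rational(-1, 77969)) = Rational(-1368669770, 2224533539)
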